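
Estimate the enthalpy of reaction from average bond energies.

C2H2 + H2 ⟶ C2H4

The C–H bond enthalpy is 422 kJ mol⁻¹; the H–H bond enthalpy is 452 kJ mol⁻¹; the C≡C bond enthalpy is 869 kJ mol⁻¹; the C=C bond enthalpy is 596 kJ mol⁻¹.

Bonds broken (reactants):
  C≡C: 1 × 869 = 869
  C–H: 2 × 422 = 844
  H–H: 1 × 452 = 452
  Σ(broken) = 2165 kJ
Bonds formed (products):
  C–H: 4 × 422 = 1688
  C=C: 1 × 596 = 596
  Σ(formed) = 2284 kJ
ΔH = Σ(broken) − Σ(formed) = 2165 − 2284 = −119 kJ

ΔH ≈ −119 kJ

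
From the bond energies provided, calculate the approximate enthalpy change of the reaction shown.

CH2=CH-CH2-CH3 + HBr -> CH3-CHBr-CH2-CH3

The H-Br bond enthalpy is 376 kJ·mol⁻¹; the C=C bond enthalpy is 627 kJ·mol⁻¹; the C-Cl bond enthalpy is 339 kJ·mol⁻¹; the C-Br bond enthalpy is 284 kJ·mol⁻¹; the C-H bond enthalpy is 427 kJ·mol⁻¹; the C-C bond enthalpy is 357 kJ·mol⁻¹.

Bonds broken (reactants):
  C-C: 2 × 357 = 714
  C-H: 8 × 427 = 3416
  C=C: 1 × 627 = 627
  H-Br: 1 × 376 = 376
  Σ(broken) = 5133 kJ
Bonds formed (products):
  C-Br: 1 × 284 = 284
  C-C: 3 × 357 = 1071
  C-H: 9 × 427 = 3843
  Σ(formed) = 5198 kJ
ΔH = Σ(broken) − Σ(formed) = 5133 − 5198 = −65 kJ

ΔH ≈ −65 kJ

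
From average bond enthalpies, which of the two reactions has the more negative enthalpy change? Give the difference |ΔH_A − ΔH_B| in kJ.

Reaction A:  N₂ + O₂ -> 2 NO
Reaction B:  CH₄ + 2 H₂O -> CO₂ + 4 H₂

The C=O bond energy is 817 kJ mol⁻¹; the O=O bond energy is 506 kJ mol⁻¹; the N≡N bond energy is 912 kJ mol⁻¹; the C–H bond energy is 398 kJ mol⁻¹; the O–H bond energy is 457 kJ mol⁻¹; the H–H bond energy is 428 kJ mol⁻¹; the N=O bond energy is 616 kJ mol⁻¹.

Reaction B, by 112 kJ

Reaction A:
  Bonds broken (reactants):
    N≡N: 1 × 912 = 912
    O=O: 1 × 506 = 506
    Σ(broken) = 1418 kJ
  Bonds formed (products):
    N=O: 2 × 616 = 1232
    Σ(formed) = 1232 kJ
  ΔH_A = 1418 − 1232 = +186 kJ
Reaction B:
  Bonds broken (reactants):
    C–H: 4 × 398 = 1592
    O–H: 4 × 457 = 1828
    Σ(broken) = 3420 kJ
  Bonds formed (products):
    C=O: 2 × 817 = 1634
    H–H: 4 × 428 = 1712
    Σ(formed) = 3346 kJ
  ΔH_B = 3420 − 3346 = +74 kJ
ΔH_A − ΔH_B = +112 kJ, so reaction B has the more negative ΔH; |ΔH_A − ΔH_B| = 112 kJ.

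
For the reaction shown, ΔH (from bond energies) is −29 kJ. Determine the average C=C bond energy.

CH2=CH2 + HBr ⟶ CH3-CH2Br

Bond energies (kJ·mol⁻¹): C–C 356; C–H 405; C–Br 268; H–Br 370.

Let D be the C=C bond energy.
Σ(broken) = 4×405 + 1×D + 1×370 = 1990 + D
Σ(formed) = 1×268 + 1×356 + 5×405 = 2649
ΔH = Σ(broken) − Σ(formed) = (1990 + D) − (2649) = −659 + D
Setting this equal to −29 kJ gives D = 630 kJ/mol.

D(C=C) ≈ 630 kJ/mol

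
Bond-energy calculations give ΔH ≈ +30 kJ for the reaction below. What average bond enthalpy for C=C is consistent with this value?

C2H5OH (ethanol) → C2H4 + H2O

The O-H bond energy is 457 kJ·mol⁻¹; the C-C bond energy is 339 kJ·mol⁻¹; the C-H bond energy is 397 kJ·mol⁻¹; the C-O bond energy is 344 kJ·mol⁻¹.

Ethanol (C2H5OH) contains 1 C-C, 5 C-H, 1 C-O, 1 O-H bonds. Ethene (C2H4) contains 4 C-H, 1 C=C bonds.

Let D be the C=C bond energy.
Σ(broken) = 1×339 + 5×397 + 1×344 + 1×457 = 3125
Σ(formed) = 4×397 + 1×D + 2×457 = 2502 + D
ΔH = Σ(broken) − Σ(formed) = (3125) − (2502 + D) = +623 − D
Setting this equal to +30 kJ gives D = 593 kJ/mol.

D(C=C) ≈ 593 kJ/mol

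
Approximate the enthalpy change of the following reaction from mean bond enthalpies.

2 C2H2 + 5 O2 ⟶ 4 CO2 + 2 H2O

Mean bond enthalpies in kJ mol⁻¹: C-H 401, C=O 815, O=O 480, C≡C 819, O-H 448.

ΔH ≈ −2670 kJ

Bonds broken (reactants):
  C≡C: 2 × 819 = 1638
  C-H: 4 × 401 = 1604
  O=O: 5 × 480 = 2400
  Σ(broken) = 5642 kJ
Bonds formed (products):
  C=O: 8 × 815 = 6520
  O-H: 4 × 448 = 1792
  Σ(formed) = 8312 kJ
ΔH = Σ(broken) − Σ(formed) = 5642 − 8312 = −2670 kJ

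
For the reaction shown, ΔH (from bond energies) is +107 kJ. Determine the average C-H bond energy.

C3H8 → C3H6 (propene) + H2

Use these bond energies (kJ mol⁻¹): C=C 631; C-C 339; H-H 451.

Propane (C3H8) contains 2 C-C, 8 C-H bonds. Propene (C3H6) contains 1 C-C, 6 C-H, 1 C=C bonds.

D(C-H) ≈ 425 kJ/mol

Let D be the C-H bond energy.
Σ(broken) = 2×339 + 8×D = 678 + 8D
Σ(formed) = 1×339 + 6×D + 1×631 + 1×451 = 1421 + 6D
ΔH = Σ(broken) − Σ(formed) = (678 + 8D) − (1421 + 6D) = −743 + 2D
Setting this equal to +107 kJ gives 2D = 850, so D = 425 kJ/mol.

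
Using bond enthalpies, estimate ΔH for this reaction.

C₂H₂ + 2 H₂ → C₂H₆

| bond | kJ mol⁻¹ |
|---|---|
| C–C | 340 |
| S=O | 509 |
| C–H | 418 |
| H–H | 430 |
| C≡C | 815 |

Bonds broken (reactants):
  C≡C: 1 × 815 = 815
  C–H: 2 × 418 = 836
  H–H: 2 × 430 = 860
  Σ(broken) = 2511 kJ
Bonds formed (products):
  C–C: 1 × 340 = 340
  C–H: 6 × 418 = 2508
  Σ(formed) = 2848 kJ
ΔH = Σ(broken) − Σ(formed) = 2511 − 2848 = −337 kJ

ΔH ≈ −337 kJ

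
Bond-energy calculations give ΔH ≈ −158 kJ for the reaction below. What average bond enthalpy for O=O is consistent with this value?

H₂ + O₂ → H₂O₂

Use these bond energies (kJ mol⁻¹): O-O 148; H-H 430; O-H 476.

D(O=O) ≈ 512 kJ/mol

Let D be the O=O bond energy.
Σ(broken) = 1×430 + 1×D = 430 + D
Σ(formed) = 2×476 + 1×148 = 1100
ΔH = Σ(broken) − Σ(formed) = (430 + D) − (1100) = −670 + D
Setting this equal to −158 kJ gives D = 512 kJ/mol.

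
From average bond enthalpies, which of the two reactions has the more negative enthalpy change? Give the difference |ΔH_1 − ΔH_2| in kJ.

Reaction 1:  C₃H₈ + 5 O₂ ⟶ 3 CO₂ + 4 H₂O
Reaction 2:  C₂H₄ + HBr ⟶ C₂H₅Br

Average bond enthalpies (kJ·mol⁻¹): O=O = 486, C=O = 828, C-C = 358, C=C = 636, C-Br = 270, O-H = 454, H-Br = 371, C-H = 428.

Reaction 1, by 1981 kJ

Reaction 1:
  Bonds broken (reactants):
    C-C: 2 × 358 = 716
    C-H: 8 × 428 = 3424
    O=O: 5 × 486 = 2430
    Σ(broken) = 6570 kJ
  Bonds formed (products):
    C=O: 6 × 828 = 4968
    O-H: 8 × 454 = 3632
    Σ(formed) = 8600 kJ
  ΔH_1 = 6570 − 8600 = −2030 kJ
Reaction 2:
  Bonds broken (reactants):
    C-H: 4 × 428 = 1712
    C=C: 1 × 636 = 636
    H-Br: 1 × 371 = 371
    Σ(broken) = 2719 kJ
  Bonds formed (products):
    C-Br: 1 × 270 = 270
    C-C: 1 × 358 = 358
    C-H: 5 × 428 = 2140
    Σ(formed) = 2768 kJ
  ΔH_2 = 2719 − 2768 = −49 kJ
ΔH_1 − ΔH_2 = −1981 kJ, so reaction 1 has the more negative ΔH; |ΔH_1 − ΔH_2| = 1981 kJ.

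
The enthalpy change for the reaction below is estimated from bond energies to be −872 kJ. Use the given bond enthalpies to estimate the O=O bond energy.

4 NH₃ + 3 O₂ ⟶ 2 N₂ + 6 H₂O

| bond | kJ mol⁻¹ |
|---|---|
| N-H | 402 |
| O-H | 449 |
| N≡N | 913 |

Let D be the O=O bond energy.
Σ(broken) = 12×402 + 3×D = 4824 + 3D
Σ(formed) = 2×913 + 12×449 = 7214
ΔH = Σ(broken) − Σ(formed) = (4824 + 3D) − (7214) = −2390 + 3D
Setting this equal to −872 kJ gives 3D = 1518, so D = 506 kJ/mol.

D(O=O) ≈ 506 kJ/mol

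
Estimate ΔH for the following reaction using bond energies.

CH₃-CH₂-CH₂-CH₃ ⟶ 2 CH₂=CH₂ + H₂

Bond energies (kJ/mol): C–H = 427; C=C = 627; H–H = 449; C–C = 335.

ΔH ≈ +156 kJ

Bonds broken (reactants):
  C–C: 3 × 335 = 1005
  C–H: 10 × 427 = 4270
  Σ(broken) = 5275 kJ
Bonds formed (products):
  C–H: 8 × 427 = 3416
  C=C: 2 × 627 = 1254
  H–H: 1 × 449 = 449
  Σ(formed) = 5119 kJ
ΔH = Σ(broken) − Σ(formed) = 5275 − 5119 = +156 kJ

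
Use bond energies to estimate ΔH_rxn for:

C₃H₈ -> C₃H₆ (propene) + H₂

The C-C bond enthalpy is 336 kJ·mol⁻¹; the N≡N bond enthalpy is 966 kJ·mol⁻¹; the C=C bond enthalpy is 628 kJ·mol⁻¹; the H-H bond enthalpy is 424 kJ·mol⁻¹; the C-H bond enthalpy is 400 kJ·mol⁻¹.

ΔH ≈ +84 kJ

Bonds broken (reactants):
  C-C: 2 × 336 = 672
  C-H: 8 × 400 = 3200
  Σ(broken) = 3872 kJ
Bonds formed (products):
  C-C: 1 × 336 = 336
  C-H: 6 × 400 = 2400
  C=C: 1 × 628 = 628
  H-H: 1 × 424 = 424
  Σ(formed) = 3788 kJ
ΔH = Σ(broken) − Σ(formed) = 3872 − 3788 = +84 kJ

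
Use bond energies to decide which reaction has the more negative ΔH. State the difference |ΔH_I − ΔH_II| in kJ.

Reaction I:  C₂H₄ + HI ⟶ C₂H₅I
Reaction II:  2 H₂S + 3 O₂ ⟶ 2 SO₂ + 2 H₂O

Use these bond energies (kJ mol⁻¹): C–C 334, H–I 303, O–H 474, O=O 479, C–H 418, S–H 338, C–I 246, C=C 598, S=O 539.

Reaction I:
  Bonds broken (reactants):
    C–H: 4 × 418 = 1672
    C=C: 1 × 598 = 598
    H–I: 1 × 303 = 303
    Σ(broken) = 2573 kJ
  Bonds formed (products):
    C–C: 1 × 334 = 334
    C–H: 5 × 418 = 2090
    C–I: 1 × 246 = 246
    Σ(formed) = 2670 kJ
  ΔH_I = 2573 − 2670 = −97 kJ
Reaction II:
  Bonds broken (reactants):
    O=O: 3 × 479 = 1437
    S–H: 4 × 338 = 1352
    Σ(broken) = 2789 kJ
  Bonds formed (products):
    O–H: 4 × 474 = 1896
    S=O: 4 × 539 = 2156
    Σ(formed) = 4052 kJ
  ΔH_II = 2789 − 4052 = −1263 kJ
ΔH_I − ΔH_II = +1166 kJ, so reaction II has the more negative ΔH; |ΔH_I − ΔH_II| = 1166 kJ.

Reaction II, by 1166 kJ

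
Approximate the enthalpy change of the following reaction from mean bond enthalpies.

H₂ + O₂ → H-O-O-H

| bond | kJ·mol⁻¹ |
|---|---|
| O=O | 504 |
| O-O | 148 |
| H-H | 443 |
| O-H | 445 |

Bonds broken (reactants):
  H-H: 1 × 443 = 443
  O=O: 1 × 504 = 504
  Σ(broken) = 947 kJ
Bonds formed (products):
  O-H: 2 × 445 = 890
  O-O: 1 × 148 = 148
  Σ(formed) = 1038 kJ
ΔH = Σ(broken) − Σ(formed) = 947 − 1038 = −91 kJ

ΔH ≈ −91 kJ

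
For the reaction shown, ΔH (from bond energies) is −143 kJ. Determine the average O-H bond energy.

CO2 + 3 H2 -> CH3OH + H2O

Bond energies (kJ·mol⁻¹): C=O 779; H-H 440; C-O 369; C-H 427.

Let D be the O-H bond energy.
Σ(broken) = 2×779 + 3×440 = 2878
Σ(formed) = 3×427 + 1×369 + 3×D = 1650 + 3D
ΔH = Σ(broken) − Σ(formed) = (2878) − (1650 + 3D) = +1228 − 3D
Setting this equal to −143 kJ gives 3D = 1371, so D = 457 kJ/mol.

D(O-H) ≈ 457 kJ/mol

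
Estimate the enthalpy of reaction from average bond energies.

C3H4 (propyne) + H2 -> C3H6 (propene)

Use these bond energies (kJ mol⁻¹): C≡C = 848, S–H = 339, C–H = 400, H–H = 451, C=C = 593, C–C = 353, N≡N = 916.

ΔH ≈ −94 kJ

Bonds broken (reactants):
  C≡C: 1 × 848 = 848
  C–C: 1 × 353 = 353
  C–H: 4 × 400 = 1600
  H–H: 1 × 451 = 451
  Σ(broken) = 3252 kJ
Bonds formed (products):
  C–C: 1 × 353 = 353
  C–H: 6 × 400 = 2400
  C=C: 1 × 593 = 593
  Σ(formed) = 3346 kJ
ΔH = Σ(broken) − Σ(formed) = 3252 − 3346 = −94 kJ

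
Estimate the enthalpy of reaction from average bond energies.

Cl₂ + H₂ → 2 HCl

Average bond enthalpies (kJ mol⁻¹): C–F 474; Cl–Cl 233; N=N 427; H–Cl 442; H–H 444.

ΔH ≈ −207 kJ

Bonds broken (reactants):
  Cl–Cl: 1 × 233 = 233
  H–H: 1 × 444 = 444
  Σ(broken) = 677 kJ
Bonds formed (products):
  H–Cl: 2 × 442 = 884
  Σ(formed) = 884 kJ
ΔH = Σ(broken) − Σ(formed) = 677 − 884 = −207 kJ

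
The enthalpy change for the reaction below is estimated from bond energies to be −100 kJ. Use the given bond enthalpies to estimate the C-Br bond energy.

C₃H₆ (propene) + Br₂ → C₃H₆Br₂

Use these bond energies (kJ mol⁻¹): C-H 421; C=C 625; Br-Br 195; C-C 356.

D(C-Br) ≈ 282 kJ/mol

Let D be the C-Br bond energy.
Σ(broken) = 1×195 + 1×356 + 6×421 + 1×625 = 3702
Σ(formed) = 2×D + 2×356 + 6×421 = 3238 + 2D
ΔH = Σ(broken) − Σ(formed) = (3702) − (3238 + 2D) = +464 − 2D
Setting this equal to −100 kJ gives 2D = 564, so D = 282 kJ/mol.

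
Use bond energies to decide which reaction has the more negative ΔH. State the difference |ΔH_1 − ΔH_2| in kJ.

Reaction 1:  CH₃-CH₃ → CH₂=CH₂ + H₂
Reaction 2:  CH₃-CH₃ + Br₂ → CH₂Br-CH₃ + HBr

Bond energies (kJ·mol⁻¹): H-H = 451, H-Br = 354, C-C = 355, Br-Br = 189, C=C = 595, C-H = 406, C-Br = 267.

Reaction 2, by 147 kJ

Reaction 1:
  Bonds broken (reactants):
    C-C: 1 × 355 = 355
    C-H: 6 × 406 = 2436
    Σ(broken) = 2791 kJ
  Bonds formed (products):
    C-H: 4 × 406 = 1624
    C=C: 1 × 595 = 595
    H-H: 1 × 451 = 451
    Σ(formed) = 2670 kJ
  ΔH_1 = 2791 − 2670 = +121 kJ
Reaction 2:
  Bonds broken (reactants):
    Br-Br: 1 × 189 = 189
    C-C: 1 × 355 = 355
    C-H: 6 × 406 = 2436
    Σ(broken) = 2980 kJ
  Bonds formed (products):
    C-Br: 1 × 267 = 267
    C-C: 1 × 355 = 355
    C-H: 5 × 406 = 2030
    H-Br: 1 × 354 = 354
    Σ(formed) = 3006 kJ
  ΔH_2 = 2980 − 3006 = −26 kJ
ΔH_1 − ΔH_2 = +147 kJ, so reaction 2 has the more negative ΔH; |ΔH_1 − ΔH_2| = 147 kJ.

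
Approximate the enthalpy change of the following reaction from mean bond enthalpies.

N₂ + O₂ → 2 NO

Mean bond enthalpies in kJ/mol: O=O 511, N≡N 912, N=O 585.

Bonds broken (reactants):
  N≡N: 1 × 912 = 912
  O=O: 1 × 511 = 511
  Σ(broken) = 1423 kJ
Bonds formed (products):
  N=O: 2 × 585 = 1170
  Σ(formed) = 1170 kJ
ΔH = Σ(broken) − Σ(formed) = 1423 − 1170 = +253 kJ

ΔH ≈ +253 kJ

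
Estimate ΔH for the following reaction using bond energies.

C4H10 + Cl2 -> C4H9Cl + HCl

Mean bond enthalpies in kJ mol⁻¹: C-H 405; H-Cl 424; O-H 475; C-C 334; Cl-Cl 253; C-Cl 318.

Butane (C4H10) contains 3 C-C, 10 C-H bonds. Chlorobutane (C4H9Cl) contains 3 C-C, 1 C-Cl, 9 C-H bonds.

Bonds broken (reactants):
  C-C: 3 × 334 = 1002
  C-H: 10 × 405 = 4050
  Cl-Cl: 1 × 253 = 253
  Σ(broken) = 5305 kJ
Bonds formed (products):
  C-C: 3 × 334 = 1002
  C-Cl: 1 × 318 = 318
  C-H: 9 × 405 = 3645
  H-Cl: 1 × 424 = 424
  Σ(formed) = 5389 kJ
ΔH = Σ(broken) − Σ(formed) = 5305 − 5389 = −84 kJ

ΔH ≈ −84 kJ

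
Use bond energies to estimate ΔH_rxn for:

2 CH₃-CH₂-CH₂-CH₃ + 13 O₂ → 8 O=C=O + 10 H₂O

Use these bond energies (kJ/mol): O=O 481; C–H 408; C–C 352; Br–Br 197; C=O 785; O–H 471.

Bonds broken (reactants):
  C–C: 6 × 352 = 2112
  C–H: 20 × 408 = 8160
  O=O: 13 × 481 = 6253
  Σ(broken) = 16525 kJ
Bonds formed (products):
  C=O: 16 × 785 = 12560
  O–H: 20 × 471 = 9420
  Σ(formed) = 21980 kJ
ΔH = Σ(broken) − Σ(formed) = 16525 − 21980 = −5455 kJ

ΔH ≈ −5455 kJ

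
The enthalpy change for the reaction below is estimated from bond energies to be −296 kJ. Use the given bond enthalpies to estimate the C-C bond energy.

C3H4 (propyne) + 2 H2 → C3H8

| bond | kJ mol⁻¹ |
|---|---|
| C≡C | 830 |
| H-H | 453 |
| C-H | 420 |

Let D be the C-C bond energy.
Σ(broken) = 1×830 + 1×D + 4×420 + 2×453 = 3416 + D
Σ(formed) = 2×D + 8×420 = 3360 + 2D
ΔH = Σ(broken) − Σ(formed) = (3416 + D) − (3360 + 2D) = +56 − D
Setting this equal to −296 kJ gives D = 352 kJ/mol.

D(C-C) ≈ 352 kJ/mol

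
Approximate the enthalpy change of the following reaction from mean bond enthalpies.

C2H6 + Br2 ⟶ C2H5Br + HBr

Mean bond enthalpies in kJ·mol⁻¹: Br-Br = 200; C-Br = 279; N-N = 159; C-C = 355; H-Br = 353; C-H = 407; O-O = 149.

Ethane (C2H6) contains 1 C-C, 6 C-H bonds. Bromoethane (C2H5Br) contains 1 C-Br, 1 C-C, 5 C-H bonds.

Bonds broken (reactants):
  Br-Br: 1 × 200 = 200
  C-C: 1 × 355 = 355
  C-H: 6 × 407 = 2442
  Σ(broken) = 2997 kJ
Bonds formed (products):
  C-Br: 1 × 279 = 279
  C-C: 1 × 355 = 355
  C-H: 5 × 407 = 2035
  H-Br: 1 × 353 = 353
  Σ(formed) = 3022 kJ
ΔH = Σ(broken) − Σ(formed) = 2997 − 3022 = −25 kJ

ΔH ≈ −25 kJ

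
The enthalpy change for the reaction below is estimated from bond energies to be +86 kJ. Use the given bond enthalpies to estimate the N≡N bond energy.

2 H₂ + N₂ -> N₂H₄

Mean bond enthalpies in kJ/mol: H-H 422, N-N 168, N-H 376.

D(N≡N) ≈ 914 kJ/mol

Let D be the N≡N bond energy.
Σ(broken) = 2×422 + 1×D = 844 + D
Σ(formed) = 4×376 + 1×168 = 1672
ΔH = Σ(broken) − Σ(formed) = (844 + D) − (1672) = −828 + D
Setting this equal to +86 kJ gives D = 914 kJ/mol.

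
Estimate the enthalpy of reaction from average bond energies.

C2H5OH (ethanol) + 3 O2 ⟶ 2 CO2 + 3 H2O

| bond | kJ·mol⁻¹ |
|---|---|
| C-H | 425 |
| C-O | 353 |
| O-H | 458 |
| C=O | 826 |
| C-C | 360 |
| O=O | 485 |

Bonds broken (reactants):
  C-C: 1 × 360 = 360
  C-H: 5 × 425 = 2125
  C-O: 1 × 353 = 353
  O-H: 1 × 458 = 458
  O=O: 3 × 485 = 1455
  Σ(broken) = 4751 kJ
Bonds formed (products):
  C=O: 4 × 826 = 3304
  O-H: 6 × 458 = 2748
  Σ(formed) = 6052 kJ
ΔH = Σ(broken) − Σ(formed) = 4751 − 6052 = −1301 kJ

ΔH ≈ −1301 kJ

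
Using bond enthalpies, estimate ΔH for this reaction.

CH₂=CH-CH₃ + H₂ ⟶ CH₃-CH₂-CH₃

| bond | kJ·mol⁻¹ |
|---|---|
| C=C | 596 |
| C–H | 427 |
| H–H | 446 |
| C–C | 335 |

ΔH ≈ −147 kJ

Bonds broken (reactants):
  C–C: 1 × 335 = 335
  C–H: 6 × 427 = 2562
  C=C: 1 × 596 = 596
  H–H: 1 × 446 = 446
  Σ(broken) = 3939 kJ
Bonds formed (products):
  C–C: 2 × 335 = 670
  C–H: 8 × 427 = 3416
  Σ(formed) = 4086 kJ
ΔH = Σ(broken) − Σ(formed) = 3939 − 4086 = −147 kJ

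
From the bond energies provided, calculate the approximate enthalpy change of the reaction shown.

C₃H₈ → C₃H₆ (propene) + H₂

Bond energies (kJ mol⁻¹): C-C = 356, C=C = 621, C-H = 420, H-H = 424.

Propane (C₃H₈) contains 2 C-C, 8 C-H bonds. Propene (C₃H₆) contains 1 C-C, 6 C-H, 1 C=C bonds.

Bonds broken (reactants):
  C-C: 2 × 356 = 712
  C-H: 8 × 420 = 3360
  Σ(broken) = 4072 kJ
Bonds formed (products):
  C-C: 1 × 356 = 356
  C-H: 6 × 420 = 2520
  C=C: 1 × 621 = 621
  H-H: 1 × 424 = 424
  Σ(formed) = 3921 kJ
ΔH = Σ(broken) − Σ(formed) = 4072 − 3921 = +151 kJ

ΔH ≈ +151 kJ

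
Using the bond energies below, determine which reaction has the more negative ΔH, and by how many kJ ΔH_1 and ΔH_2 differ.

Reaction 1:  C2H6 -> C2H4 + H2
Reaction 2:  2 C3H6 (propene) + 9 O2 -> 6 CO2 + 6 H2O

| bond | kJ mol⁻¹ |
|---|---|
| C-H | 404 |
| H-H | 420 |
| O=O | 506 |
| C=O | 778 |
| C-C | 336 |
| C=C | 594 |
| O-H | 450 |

Reaction 2, by 3604 kJ

Reaction 1:
  Bonds broken (reactants):
    C-C: 1 × 336 = 336
    C-H: 6 × 404 = 2424
    Σ(broken) = 2760 kJ
  Bonds formed (products):
    C-H: 4 × 404 = 1616
    C=C: 1 × 594 = 594
    H-H: 1 × 420 = 420
    Σ(formed) = 2630 kJ
  ΔH_1 = 2760 − 2630 = +130 kJ
Reaction 2:
  Bonds broken (reactants):
    C-C: 2 × 336 = 672
    C-H: 12 × 404 = 4848
    C=C: 2 × 594 = 1188
    O=O: 9 × 506 = 4554
    Σ(broken) = 11262 kJ
  Bonds formed (products):
    C=O: 12 × 778 = 9336
    O-H: 12 × 450 = 5400
    Σ(formed) = 14736 kJ
  ΔH_2 = 11262 − 14736 = −3474 kJ
ΔH_1 − ΔH_2 = +3604 kJ, so reaction 2 has the more negative ΔH; |ΔH_1 − ΔH_2| = 3604 kJ.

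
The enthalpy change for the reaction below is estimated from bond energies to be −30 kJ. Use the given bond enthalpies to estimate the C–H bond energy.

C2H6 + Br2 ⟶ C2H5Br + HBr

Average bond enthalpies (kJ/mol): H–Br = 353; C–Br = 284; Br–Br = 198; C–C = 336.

D(C–H) ≈ 409 kJ/mol

Let D be the C–H bond energy.
Σ(broken) = 1×198 + 1×336 + 6×D = 534 + 6D
Σ(formed) = 1×284 + 1×336 + 5×D + 1×353 = 973 + 5D
ΔH = Σ(broken) − Σ(formed) = (534 + 6D) − (973 + 5D) = −439 + D
Setting this equal to −30 kJ gives D = 409 kJ/mol.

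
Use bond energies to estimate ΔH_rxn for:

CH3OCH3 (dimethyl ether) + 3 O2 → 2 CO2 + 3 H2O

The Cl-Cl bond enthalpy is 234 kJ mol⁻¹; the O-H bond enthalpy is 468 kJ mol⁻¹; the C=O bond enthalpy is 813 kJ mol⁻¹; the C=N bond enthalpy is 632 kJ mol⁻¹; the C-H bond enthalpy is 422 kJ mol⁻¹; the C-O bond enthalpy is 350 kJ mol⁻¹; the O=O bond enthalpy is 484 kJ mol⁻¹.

ΔH ≈ −1376 kJ

Bonds broken (reactants):
  C-H: 6 × 422 = 2532
  C-O: 2 × 350 = 700
  O=O: 3 × 484 = 1452
  Σ(broken) = 4684 kJ
Bonds formed (products):
  C=O: 4 × 813 = 3252
  O-H: 6 × 468 = 2808
  Σ(formed) = 6060 kJ
ΔH = Σ(broken) − Σ(formed) = 4684 − 6060 = −1376 kJ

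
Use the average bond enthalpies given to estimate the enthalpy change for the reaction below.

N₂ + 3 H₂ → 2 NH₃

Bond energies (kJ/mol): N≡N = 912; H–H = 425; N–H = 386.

ΔH ≈ −129 kJ

Bonds broken (reactants):
  H–H: 3 × 425 = 1275
  N≡N: 1 × 912 = 912
  Σ(broken) = 2187 kJ
Bonds formed (products):
  N–H: 6 × 386 = 2316
  Σ(formed) = 2316 kJ
ΔH = Σ(broken) − Σ(formed) = 2187 − 2316 = −129 kJ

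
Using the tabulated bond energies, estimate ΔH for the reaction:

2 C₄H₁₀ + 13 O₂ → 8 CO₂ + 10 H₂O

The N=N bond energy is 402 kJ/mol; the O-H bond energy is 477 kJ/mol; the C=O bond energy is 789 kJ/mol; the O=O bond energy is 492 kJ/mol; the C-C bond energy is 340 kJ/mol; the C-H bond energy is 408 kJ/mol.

Bonds broken (reactants):
  C-C: 6 × 340 = 2040
  C-H: 20 × 408 = 8160
  O=O: 13 × 492 = 6396
  Σ(broken) = 16596 kJ
Bonds formed (products):
  C=O: 16 × 789 = 12624
  O-H: 20 × 477 = 9540
  Σ(formed) = 22164 kJ
ΔH = Σ(broken) − Σ(formed) = 16596 − 22164 = −5568 kJ

ΔH ≈ −5568 kJ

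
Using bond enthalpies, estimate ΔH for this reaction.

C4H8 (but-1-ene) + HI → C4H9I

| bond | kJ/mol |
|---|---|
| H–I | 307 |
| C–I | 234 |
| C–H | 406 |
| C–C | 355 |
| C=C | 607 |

ΔH ≈ −81 kJ

Bonds broken (reactants):
  C–C: 2 × 355 = 710
  C–H: 8 × 406 = 3248
  C=C: 1 × 607 = 607
  H–I: 1 × 307 = 307
  Σ(broken) = 4872 kJ
Bonds formed (products):
  C–C: 3 × 355 = 1065
  C–H: 9 × 406 = 3654
  C–I: 1 × 234 = 234
  Σ(formed) = 4953 kJ
ΔH = Σ(broken) − Σ(formed) = 4872 − 4953 = −81 kJ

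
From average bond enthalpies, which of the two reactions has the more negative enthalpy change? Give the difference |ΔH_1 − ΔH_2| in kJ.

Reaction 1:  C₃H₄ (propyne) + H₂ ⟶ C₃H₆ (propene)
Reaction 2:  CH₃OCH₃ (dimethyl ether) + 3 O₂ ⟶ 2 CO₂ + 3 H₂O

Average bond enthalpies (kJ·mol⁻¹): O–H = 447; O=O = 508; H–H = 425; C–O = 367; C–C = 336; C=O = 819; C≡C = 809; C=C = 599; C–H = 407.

Reaction 2, by 1079 kJ

Reaction 1:
  Bonds broken (reactants):
    C≡C: 1 × 809 = 809
    C–C: 1 × 336 = 336
    C–H: 4 × 407 = 1628
    H–H: 1 × 425 = 425
    Σ(broken) = 3198 kJ
  Bonds formed (products):
    C–C: 1 × 336 = 336
    C–H: 6 × 407 = 2442
    C=C: 1 × 599 = 599
    Σ(formed) = 3377 kJ
  ΔH_1 = 3198 − 3377 = −179 kJ
Reaction 2:
  Bonds broken (reactants):
    C–H: 6 × 407 = 2442
    C–O: 2 × 367 = 734
    O=O: 3 × 508 = 1524
    Σ(broken) = 4700 kJ
  Bonds formed (products):
    C=O: 4 × 819 = 3276
    O–H: 6 × 447 = 2682
    Σ(formed) = 5958 kJ
  ΔH_2 = 4700 − 5958 = −1258 kJ
ΔH_1 − ΔH_2 = +1079 kJ, so reaction 2 has the more negative ΔH; |ΔH_1 − ΔH_2| = 1079 kJ.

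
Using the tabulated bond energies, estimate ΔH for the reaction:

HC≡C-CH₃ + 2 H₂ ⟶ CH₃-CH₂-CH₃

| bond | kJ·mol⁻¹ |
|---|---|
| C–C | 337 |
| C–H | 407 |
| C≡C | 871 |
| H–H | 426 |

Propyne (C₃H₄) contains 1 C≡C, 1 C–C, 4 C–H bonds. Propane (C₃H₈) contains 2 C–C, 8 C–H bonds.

ΔH ≈ −242 kJ

Bonds broken (reactants):
  C≡C: 1 × 871 = 871
  C–C: 1 × 337 = 337
  C–H: 4 × 407 = 1628
  H–H: 2 × 426 = 852
  Σ(broken) = 3688 kJ
Bonds formed (products):
  C–C: 2 × 337 = 674
  C–H: 8 × 407 = 3256
  Σ(formed) = 3930 kJ
ΔH = Σ(broken) − Σ(formed) = 3688 − 3930 = −242 kJ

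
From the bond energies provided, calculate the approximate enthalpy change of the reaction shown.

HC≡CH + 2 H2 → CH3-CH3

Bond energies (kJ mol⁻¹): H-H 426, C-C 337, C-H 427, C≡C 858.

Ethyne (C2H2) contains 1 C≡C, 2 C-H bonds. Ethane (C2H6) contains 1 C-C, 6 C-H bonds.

ΔH ≈ −335 kJ

Bonds broken (reactants):
  C≡C: 1 × 858 = 858
  C-H: 2 × 427 = 854
  H-H: 2 × 426 = 852
  Σ(broken) = 2564 kJ
Bonds formed (products):
  C-C: 1 × 337 = 337
  C-H: 6 × 427 = 2562
  Σ(formed) = 2899 kJ
ΔH = Σ(broken) − Σ(formed) = 2564 − 2899 = −335 kJ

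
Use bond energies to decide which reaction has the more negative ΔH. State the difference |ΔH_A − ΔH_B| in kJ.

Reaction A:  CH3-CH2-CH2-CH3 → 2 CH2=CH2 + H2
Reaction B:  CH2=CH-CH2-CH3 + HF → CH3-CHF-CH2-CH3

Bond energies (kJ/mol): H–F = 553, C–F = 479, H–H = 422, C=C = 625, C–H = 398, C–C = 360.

Reaction A:
  Bonds broken (reactants):
    C–C: 3 × 360 = 1080
    C–H: 10 × 398 = 3980
    Σ(broken) = 5060 kJ
  Bonds formed (products):
    C–H: 8 × 398 = 3184
    C=C: 2 × 625 = 1250
    H–H: 1 × 422 = 422
    Σ(formed) = 4856 kJ
  ΔH_A = 5060 − 4856 = +204 kJ
Reaction B:
  Bonds broken (reactants):
    C–C: 2 × 360 = 720
    C–H: 8 × 398 = 3184
    C=C: 1 × 625 = 625
    H–F: 1 × 553 = 553
    Σ(broken) = 5082 kJ
  Bonds formed (products):
    C–C: 3 × 360 = 1080
    C–F: 1 × 479 = 479
    C–H: 9 × 398 = 3582
    Σ(formed) = 5141 kJ
  ΔH_B = 5082 − 5141 = −59 kJ
ΔH_A − ΔH_B = +263 kJ, so reaction B has the more negative ΔH; |ΔH_A − ΔH_B| = 263 kJ.

Reaction B, by 263 kJ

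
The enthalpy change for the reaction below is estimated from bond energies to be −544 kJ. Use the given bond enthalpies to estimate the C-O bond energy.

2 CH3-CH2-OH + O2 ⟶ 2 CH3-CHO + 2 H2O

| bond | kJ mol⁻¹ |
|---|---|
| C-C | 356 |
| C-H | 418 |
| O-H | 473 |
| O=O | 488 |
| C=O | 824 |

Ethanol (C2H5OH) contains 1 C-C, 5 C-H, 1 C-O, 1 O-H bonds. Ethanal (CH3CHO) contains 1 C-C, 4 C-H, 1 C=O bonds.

Let D be the C-O bond energy.
Σ(broken) = 2×356 + 10×418 + 2×D + 2×473 + 1×488 = 6326 + 2D
Σ(formed) = 2×356 + 8×418 + 2×824 + 4×473 = 7596
ΔH = Σ(broken) − Σ(formed) = (6326 + 2D) − (7596) = −1270 + 2D
Setting this equal to −544 kJ gives 2D = 726, so D = 363 kJ/mol.

D(C-O) ≈ 363 kJ/mol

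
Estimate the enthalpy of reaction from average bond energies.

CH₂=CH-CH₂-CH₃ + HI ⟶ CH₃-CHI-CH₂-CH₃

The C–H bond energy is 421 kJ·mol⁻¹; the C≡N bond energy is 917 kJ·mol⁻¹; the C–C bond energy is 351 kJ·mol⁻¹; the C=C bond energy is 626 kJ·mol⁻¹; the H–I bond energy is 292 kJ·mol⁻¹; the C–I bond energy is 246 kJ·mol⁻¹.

ΔH ≈ −100 kJ

Bonds broken (reactants):
  C–C: 2 × 351 = 702
  C–H: 8 × 421 = 3368
  C=C: 1 × 626 = 626
  H–I: 1 × 292 = 292
  Σ(broken) = 4988 kJ
Bonds formed (products):
  C–C: 3 × 351 = 1053
  C–H: 9 × 421 = 3789
  C–I: 1 × 246 = 246
  Σ(formed) = 5088 kJ
ΔH = Σ(broken) − Σ(formed) = 4988 − 5088 = −100 kJ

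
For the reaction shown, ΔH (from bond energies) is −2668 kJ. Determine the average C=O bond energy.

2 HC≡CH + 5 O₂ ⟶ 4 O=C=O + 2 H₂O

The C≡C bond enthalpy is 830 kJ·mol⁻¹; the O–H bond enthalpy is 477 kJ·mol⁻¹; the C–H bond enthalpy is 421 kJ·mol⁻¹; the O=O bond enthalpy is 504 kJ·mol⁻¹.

Let D be the C=O bond energy.
Σ(broken) = 2×830 + 4×421 + 5×504 = 5864
Σ(formed) = 8×D + 4×477 = 1908 + 8D
ΔH = Σ(broken) − Σ(formed) = (5864) − (1908 + 8D) = +3956 − 8D
Setting this equal to −2668 kJ gives 8D = 6624, so D = 828 kJ/mol.

D(C=O) ≈ 828 kJ/mol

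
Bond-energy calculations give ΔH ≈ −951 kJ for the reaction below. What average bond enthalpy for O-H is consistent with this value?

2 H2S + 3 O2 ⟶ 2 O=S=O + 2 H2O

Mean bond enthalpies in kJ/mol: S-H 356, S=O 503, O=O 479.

D(O-H) ≈ 450 kJ/mol

Let D be the O-H bond energy.
Σ(broken) = 3×479 + 4×356 = 2861
Σ(formed) = 4×D + 4×503 = 2012 + 4D
ΔH = Σ(broken) − Σ(formed) = (2861) − (2012 + 4D) = +849 − 4D
Setting this equal to −951 kJ gives 4D = 1800, so D = 450 kJ/mol.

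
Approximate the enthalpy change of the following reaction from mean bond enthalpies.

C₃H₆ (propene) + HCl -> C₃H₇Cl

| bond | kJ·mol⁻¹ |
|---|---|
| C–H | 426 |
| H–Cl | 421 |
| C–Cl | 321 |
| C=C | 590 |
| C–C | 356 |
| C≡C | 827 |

ΔH ≈ −92 kJ

Bonds broken (reactants):
  C–C: 1 × 356 = 356
  C–H: 6 × 426 = 2556
  C=C: 1 × 590 = 590
  H–Cl: 1 × 421 = 421
  Σ(broken) = 3923 kJ
Bonds formed (products):
  C–C: 2 × 356 = 712
  C–Cl: 1 × 321 = 321
  C–H: 7 × 426 = 2982
  Σ(formed) = 4015 kJ
ΔH = Σ(broken) − Σ(formed) = 3923 − 4015 = −92 kJ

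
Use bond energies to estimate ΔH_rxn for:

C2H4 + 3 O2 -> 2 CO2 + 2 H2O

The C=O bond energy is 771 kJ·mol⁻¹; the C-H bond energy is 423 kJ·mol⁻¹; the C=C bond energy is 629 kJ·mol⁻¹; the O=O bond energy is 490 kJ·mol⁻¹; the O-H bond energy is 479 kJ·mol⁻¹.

Bonds broken (reactants):
  C-H: 4 × 423 = 1692
  C=C: 1 × 629 = 629
  O=O: 3 × 490 = 1470
  Σ(broken) = 3791 kJ
Bonds formed (products):
  C=O: 4 × 771 = 3084
  O-H: 4 × 479 = 1916
  Σ(formed) = 5000 kJ
ΔH = Σ(broken) − Σ(formed) = 3791 − 5000 = −1209 kJ

ΔH ≈ −1209 kJ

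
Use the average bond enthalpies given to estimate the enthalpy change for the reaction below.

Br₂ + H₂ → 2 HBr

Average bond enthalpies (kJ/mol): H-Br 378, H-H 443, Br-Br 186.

ΔH ≈ −127 kJ

Bonds broken (reactants):
  Br-Br: 1 × 186 = 186
  H-H: 1 × 443 = 443
  Σ(broken) = 629 kJ
Bonds formed (products):
  H-Br: 2 × 378 = 756
  Σ(formed) = 756 kJ
ΔH = Σ(broken) − Σ(formed) = 629 − 756 = −127 kJ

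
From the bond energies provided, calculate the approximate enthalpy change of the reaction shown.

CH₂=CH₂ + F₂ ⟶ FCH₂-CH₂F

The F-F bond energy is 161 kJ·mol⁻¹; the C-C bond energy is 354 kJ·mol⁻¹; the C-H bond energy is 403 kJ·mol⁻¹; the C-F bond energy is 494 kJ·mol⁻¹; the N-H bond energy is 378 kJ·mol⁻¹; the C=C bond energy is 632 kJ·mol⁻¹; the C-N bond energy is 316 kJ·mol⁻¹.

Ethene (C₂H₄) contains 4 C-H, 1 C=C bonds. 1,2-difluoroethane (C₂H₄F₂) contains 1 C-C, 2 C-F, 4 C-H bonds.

ΔH ≈ −549 kJ

Bonds broken (reactants):
  C-H: 4 × 403 = 1612
  C=C: 1 × 632 = 632
  F-F: 1 × 161 = 161
  Σ(broken) = 2405 kJ
Bonds formed (products):
  C-C: 1 × 354 = 354
  C-F: 2 × 494 = 988
  C-H: 4 × 403 = 1612
  Σ(formed) = 2954 kJ
ΔH = Σ(broken) − Σ(formed) = 2405 − 2954 = −549 kJ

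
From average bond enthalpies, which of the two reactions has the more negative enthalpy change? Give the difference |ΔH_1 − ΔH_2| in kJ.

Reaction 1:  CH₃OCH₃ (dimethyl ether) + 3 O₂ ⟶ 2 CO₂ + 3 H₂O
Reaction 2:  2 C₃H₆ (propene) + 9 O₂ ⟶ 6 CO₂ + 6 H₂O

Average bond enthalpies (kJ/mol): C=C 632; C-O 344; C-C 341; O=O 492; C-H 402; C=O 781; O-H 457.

Reaction 2, by 2368 kJ

Reaction 1:
  Bonds broken (reactants):
    C-H: 6 × 402 = 2412
    C-O: 2 × 344 = 688
    O=O: 3 × 492 = 1476
    Σ(broken) = 4576 kJ
  Bonds formed (products):
    C=O: 4 × 781 = 3124
    O-H: 6 × 457 = 2742
    Σ(formed) = 5866 kJ
  ΔH_1 = 4576 − 5866 = −1290 kJ
Reaction 2:
  Bonds broken (reactants):
    C-C: 2 × 341 = 682
    C-H: 12 × 402 = 4824
    C=C: 2 × 632 = 1264
    O=O: 9 × 492 = 4428
    Σ(broken) = 11198 kJ
  Bonds formed (products):
    C=O: 12 × 781 = 9372
    O-H: 12 × 457 = 5484
    Σ(formed) = 14856 kJ
  ΔH_2 = 11198 − 14856 = −3658 kJ
ΔH_1 − ΔH_2 = +2368 kJ, so reaction 2 has the more negative ΔH; |ΔH_1 − ΔH_2| = 2368 kJ.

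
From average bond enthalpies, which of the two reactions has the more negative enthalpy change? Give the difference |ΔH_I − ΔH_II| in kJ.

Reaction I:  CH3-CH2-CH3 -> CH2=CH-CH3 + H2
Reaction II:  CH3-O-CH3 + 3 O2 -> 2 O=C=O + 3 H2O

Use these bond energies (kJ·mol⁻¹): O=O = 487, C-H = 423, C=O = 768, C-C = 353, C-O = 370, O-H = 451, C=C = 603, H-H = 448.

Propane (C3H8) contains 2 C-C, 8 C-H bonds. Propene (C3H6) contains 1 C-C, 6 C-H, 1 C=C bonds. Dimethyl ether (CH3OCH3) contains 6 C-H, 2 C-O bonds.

Reaction II, by 1187 kJ

Reaction I:
  Bonds broken (reactants):
    C-C: 2 × 353 = 706
    C-H: 8 × 423 = 3384
    Σ(broken) = 4090 kJ
  Bonds formed (products):
    C-C: 1 × 353 = 353
    C-H: 6 × 423 = 2538
    C=C: 1 × 603 = 603
    H-H: 1 × 448 = 448
    Σ(formed) = 3942 kJ
  ΔH_I = 4090 − 3942 = +148 kJ
Reaction II:
  Bonds broken (reactants):
    C-H: 6 × 423 = 2538
    C-O: 2 × 370 = 740
    O=O: 3 × 487 = 1461
    Σ(broken) = 4739 kJ
  Bonds formed (products):
    C=O: 4 × 768 = 3072
    O-H: 6 × 451 = 2706
    Σ(formed) = 5778 kJ
  ΔH_II = 4739 − 5778 = −1039 kJ
ΔH_I − ΔH_II = +1187 kJ, so reaction II has the more negative ΔH; |ΔH_I − ΔH_II| = 1187 kJ.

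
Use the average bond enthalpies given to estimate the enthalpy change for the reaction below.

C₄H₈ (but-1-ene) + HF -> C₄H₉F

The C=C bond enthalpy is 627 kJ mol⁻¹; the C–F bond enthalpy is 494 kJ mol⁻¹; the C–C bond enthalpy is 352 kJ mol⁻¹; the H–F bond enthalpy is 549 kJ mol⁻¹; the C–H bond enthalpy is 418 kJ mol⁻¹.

ΔH ≈ −88 kJ

Bonds broken (reactants):
  C–C: 2 × 352 = 704
  C–H: 8 × 418 = 3344
  C=C: 1 × 627 = 627
  H–F: 1 × 549 = 549
  Σ(broken) = 5224 kJ
Bonds formed (products):
  C–C: 3 × 352 = 1056
  C–F: 1 × 494 = 494
  C–H: 9 × 418 = 3762
  Σ(formed) = 5312 kJ
ΔH = Σ(broken) − Σ(formed) = 5224 − 5312 = −88 kJ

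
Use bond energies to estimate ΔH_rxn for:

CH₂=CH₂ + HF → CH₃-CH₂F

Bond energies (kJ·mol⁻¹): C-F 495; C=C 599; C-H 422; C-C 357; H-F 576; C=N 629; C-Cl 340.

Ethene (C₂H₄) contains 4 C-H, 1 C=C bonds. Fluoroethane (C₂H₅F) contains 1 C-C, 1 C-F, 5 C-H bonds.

ΔH ≈ −99 kJ

Bonds broken (reactants):
  C-H: 4 × 422 = 1688
  C=C: 1 × 599 = 599
  H-F: 1 × 576 = 576
  Σ(broken) = 2863 kJ
Bonds formed (products):
  C-C: 1 × 357 = 357
  C-F: 1 × 495 = 495
  C-H: 5 × 422 = 2110
  Σ(formed) = 2962 kJ
ΔH = Σ(broken) − Σ(formed) = 2863 − 2962 = −99 kJ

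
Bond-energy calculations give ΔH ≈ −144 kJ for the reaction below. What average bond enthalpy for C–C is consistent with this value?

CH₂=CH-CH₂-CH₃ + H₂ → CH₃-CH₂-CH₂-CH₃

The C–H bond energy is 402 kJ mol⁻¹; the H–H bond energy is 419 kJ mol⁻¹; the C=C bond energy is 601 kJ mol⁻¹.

D(C–C) ≈ 360 kJ/mol

Let D be the C–C bond energy.
Σ(broken) = 2×D + 8×402 + 1×601 + 1×419 = 4236 + 2D
Σ(formed) = 3×D + 10×402 = 4020 + 3D
ΔH = Σ(broken) − Σ(formed) = (4236 + 2D) − (4020 + 3D) = +216 − D
Setting this equal to −144 kJ gives D = 360 kJ/mol.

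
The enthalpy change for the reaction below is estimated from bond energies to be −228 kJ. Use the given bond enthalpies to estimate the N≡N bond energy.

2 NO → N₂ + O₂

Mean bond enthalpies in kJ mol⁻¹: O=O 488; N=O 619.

Let D be the N≡N bond energy.
Σ(broken) = 2×619 = 1238
Σ(formed) = 1×D + 1×488 = 488 + D
ΔH = Σ(broken) − Σ(formed) = (1238) − (488 + D) = +750 − D
Setting this equal to −228 kJ gives D = 978 kJ/mol.

D(N≡N) ≈ 978 kJ/mol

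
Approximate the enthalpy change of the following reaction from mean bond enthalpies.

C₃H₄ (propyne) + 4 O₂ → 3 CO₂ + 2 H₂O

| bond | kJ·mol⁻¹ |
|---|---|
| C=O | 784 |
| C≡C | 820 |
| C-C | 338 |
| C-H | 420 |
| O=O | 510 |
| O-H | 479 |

Bonds broken (reactants):
  C≡C: 1 × 820 = 820
  C-C: 1 × 338 = 338
  C-H: 4 × 420 = 1680
  O=O: 4 × 510 = 2040
  Σ(broken) = 4878 kJ
Bonds formed (products):
  C=O: 6 × 784 = 4704
  O-H: 4 × 479 = 1916
  Σ(formed) = 6620 kJ
ΔH = Σ(broken) − Σ(formed) = 4878 − 6620 = −1742 kJ

ΔH ≈ −1742 kJ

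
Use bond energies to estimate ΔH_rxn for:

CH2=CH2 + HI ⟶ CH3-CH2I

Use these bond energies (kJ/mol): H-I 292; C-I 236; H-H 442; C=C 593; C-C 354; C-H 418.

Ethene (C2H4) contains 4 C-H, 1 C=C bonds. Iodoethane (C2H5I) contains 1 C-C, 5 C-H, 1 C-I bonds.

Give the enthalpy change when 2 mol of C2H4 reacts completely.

ΔH = −246 kJ

Bonds broken (reactants):
  C-H: 4 × 418 = 1672
  C=C: 1 × 593 = 593
  H-I: 1 × 292 = 292
  Σ(broken) = 2557 kJ
Bonds formed (products):
  C-C: 1 × 354 = 354
  C-H: 5 × 418 = 2090
  C-I: 1 × 236 = 236
  Σ(formed) = 2680 kJ
ΔH = Σ(broken) − Σ(formed) = 2557 − 2680 = −123 kJ
For 2× the reaction as written: 2 × (−123) = −246 kJ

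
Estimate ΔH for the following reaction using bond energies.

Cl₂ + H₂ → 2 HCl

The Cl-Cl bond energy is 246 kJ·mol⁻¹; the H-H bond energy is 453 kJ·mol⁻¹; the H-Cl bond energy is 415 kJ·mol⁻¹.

ΔH ≈ −131 kJ

Bonds broken (reactants):
  Cl-Cl: 1 × 246 = 246
  H-H: 1 × 453 = 453
  Σ(broken) = 699 kJ
Bonds formed (products):
  H-Cl: 2 × 415 = 830
  Σ(formed) = 830 kJ
ΔH = Σ(broken) − Σ(formed) = 699 − 830 = −131 kJ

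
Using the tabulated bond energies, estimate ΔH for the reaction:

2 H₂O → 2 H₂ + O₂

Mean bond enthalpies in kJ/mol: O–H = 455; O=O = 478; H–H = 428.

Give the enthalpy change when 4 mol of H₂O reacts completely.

ΔH = +972 kJ

Bonds broken (reactants):
  O–H: 4 × 455 = 1820
  Σ(broken) = 1820 kJ
Bonds formed (products):
  H–H: 2 × 428 = 856
  O=O: 1 × 478 = 478
  Σ(formed) = 1334 kJ
ΔH = Σ(broken) − Σ(formed) = 1820 − 1334 = +486 kJ
For 2× the reaction as written: 2 × (+486) = +972 kJ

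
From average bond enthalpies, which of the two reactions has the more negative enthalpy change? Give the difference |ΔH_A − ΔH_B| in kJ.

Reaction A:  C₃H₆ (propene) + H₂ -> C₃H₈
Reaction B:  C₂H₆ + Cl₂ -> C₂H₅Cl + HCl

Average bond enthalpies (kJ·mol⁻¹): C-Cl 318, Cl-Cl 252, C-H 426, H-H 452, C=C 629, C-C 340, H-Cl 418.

Reaction A:
  Bonds broken (reactants):
    C-C: 1 × 340 = 340
    C-H: 6 × 426 = 2556
    C=C: 1 × 629 = 629
    H-H: 1 × 452 = 452
    Σ(broken) = 3977 kJ
  Bonds formed (products):
    C-C: 2 × 340 = 680
    C-H: 8 × 426 = 3408
    Σ(formed) = 4088 kJ
  ΔH_A = 3977 − 4088 = −111 kJ
Reaction B:
  Bonds broken (reactants):
    C-C: 1 × 340 = 340
    C-H: 6 × 426 = 2556
    Cl-Cl: 1 × 252 = 252
    Σ(broken) = 3148 kJ
  Bonds formed (products):
    C-C: 1 × 340 = 340
    C-Cl: 1 × 318 = 318
    C-H: 5 × 426 = 2130
    H-Cl: 1 × 418 = 418
    Σ(formed) = 3206 kJ
  ΔH_B = 3148 − 3206 = −58 kJ
ΔH_A − ΔH_B = −53 kJ, so reaction A has the more negative ΔH; |ΔH_A − ΔH_B| = 53 kJ.

Reaction A, by 53 kJ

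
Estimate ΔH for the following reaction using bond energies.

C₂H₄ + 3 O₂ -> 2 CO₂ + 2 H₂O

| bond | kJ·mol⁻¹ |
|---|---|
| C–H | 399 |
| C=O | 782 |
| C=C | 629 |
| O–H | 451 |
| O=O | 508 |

Bonds broken (reactants):
  C–H: 4 × 399 = 1596
  C=C: 1 × 629 = 629
  O=O: 3 × 508 = 1524
  Σ(broken) = 3749 kJ
Bonds formed (products):
  C=O: 4 × 782 = 3128
  O–H: 4 × 451 = 1804
  Σ(formed) = 4932 kJ
ΔH = Σ(broken) − Σ(formed) = 3749 − 4932 = −1183 kJ

ΔH ≈ −1183 kJ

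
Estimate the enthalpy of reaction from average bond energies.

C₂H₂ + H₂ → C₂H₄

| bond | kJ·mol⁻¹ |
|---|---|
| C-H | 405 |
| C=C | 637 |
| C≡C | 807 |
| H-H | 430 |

ΔH ≈ −210 kJ

Bonds broken (reactants):
  C≡C: 1 × 807 = 807
  C-H: 2 × 405 = 810
  H-H: 1 × 430 = 430
  Σ(broken) = 2047 kJ
Bonds formed (products):
  C-H: 4 × 405 = 1620
  C=C: 1 × 637 = 637
  Σ(formed) = 2257 kJ
ΔH = Σ(broken) − Σ(formed) = 2047 − 2257 = −210 kJ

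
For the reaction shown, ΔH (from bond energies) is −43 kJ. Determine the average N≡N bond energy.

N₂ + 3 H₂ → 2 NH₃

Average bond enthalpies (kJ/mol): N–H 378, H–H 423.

Let D be the N≡N bond energy.
Σ(broken) = 3×423 + 1×D = 1269 + D
Σ(formed) = 6×378 = 2268
ΔH = Σ(broken) − Σ(formed) = (1269 + D) − (2268) = −999 + D
Setting this equal to −43 kJ gives D = 956 kJ/mol.

D(N≡N) ≈ 956 kJ/mol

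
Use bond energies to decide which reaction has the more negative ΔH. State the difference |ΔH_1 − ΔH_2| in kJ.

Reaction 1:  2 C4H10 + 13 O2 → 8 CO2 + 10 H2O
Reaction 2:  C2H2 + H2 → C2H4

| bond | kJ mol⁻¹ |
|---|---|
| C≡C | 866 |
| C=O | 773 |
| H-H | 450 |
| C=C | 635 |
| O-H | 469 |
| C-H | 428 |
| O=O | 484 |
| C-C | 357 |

Reaction 1:
  Bonds broken (reactants):
    C-C: 6 × 357 = 2142
    C-H: 20 × 428 = 8560
    O=O: 13 × 484 = 6292
    Σ(broken) = 16994 kJ
  Bonds formed (products):
    C=O: 16 × 773 = 12368
    O-H: 20 × 469 = 9380
    Σ(formed) = 21748 kJ
  ΔH_1 = 16994 − 21748 = −4754 kJ
Reaction 2:
  Bonds broken (reactants):
    C≡C: 1 × 866 = 866
    C-H: 2 × 428 = 856
    H-H: 1 × 450 = 450
    Σ(broken) = 2172 kJ
  Bonds formed (products):
    C-H: 4 × 428 = 1712
    C=C: 1 × 635 = 635
    Σ(formed) = 2347 kJ
  ΔH_2 = 2172 − 2347 = −175 kJ
ΔH_1 − ΔH_2 = −4579 kJ, so reaction 1 has the more negative ΔH; |ΔH_1 − ΔH_2| = 4579 kJ.

Reaction 1, by 4579 kJ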